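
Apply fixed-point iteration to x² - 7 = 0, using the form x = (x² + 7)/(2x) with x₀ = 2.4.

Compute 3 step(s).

Equation: x² - 7 = 0
Fixed-point form: x = (x² + 7)/(2x)
x₀ = 2.4

x_1 = g(2.400000) = 2.658333
x_2 = g(2.658333) = 2.645781
x_3 = g(2.645781) = 2.645751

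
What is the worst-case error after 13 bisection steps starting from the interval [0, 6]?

Bisection error bound: |error| ≤ (b-a)/2^n
|error| ≤ (6 - 0)/2^13 = 6/2^13
|error| ≤ 0.0007324219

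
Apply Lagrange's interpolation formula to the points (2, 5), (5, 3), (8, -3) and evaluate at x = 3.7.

Lagrange interpolation formula:
P(x) = Σ yᵢ × Lᵢ(x)
where Lᵢ(x) = Π_{j≠i} (x - xⱼ)/(xᵢ - xⱼ)

L_0(3.7) = (3.7 - 5)/(2 - 5) × (3.7 - 8)/(2 - 8) = 0.310556
L_1(3.7) = (3.7 - 2)/(5 - 2) × (3.7 - 8)/(5 - 8) = 0.812222
L_2(3.7) = (3.7 - 2)/(8 - 2) × (3.7 - 5)/(8 - 5) = -0.122778

P(3.7) = 5×L_0(3.7) + 3×L_1(3.7) + (-3)×L_2(3.7)
P(3.7) = 4.357778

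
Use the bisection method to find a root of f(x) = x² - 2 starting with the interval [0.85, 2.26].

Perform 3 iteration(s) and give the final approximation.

f(x) = x² - 2
Initial interval: [0.85, 2.26]

Iteration 1:
  c_1 = (0.850000 + 2.260000)/2 = 1.555000
  f(c_1) = f(1.555000) = 0.418025
  f(a) × f(c) < 0, new interval: [0.850000, 1.555000]
Iteration 2:
  c_2 = (0.850000 + 1.555000)/2 = 1.202500
  f(c_2) = f(1.202500) = -0.553994
  f(a) × f(c) ≥ 0, new interval: [1.202500, 1.555000]
Iteration 3:
  c_3 = (1.202500 + 1.555000)/2 = 1.378750
  f(c_3) = f(1.378750) = -0.099048
  f(a) × f(c) ≥ 0, new interval: [1.378750, 1.555000]

After 3 iteration(s), the approximation is c_3 = 1.378750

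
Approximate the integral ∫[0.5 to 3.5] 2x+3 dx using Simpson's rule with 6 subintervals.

f(x) = 2x+3
a = 0.5, b = 3.5, n = 6
h = (b - a)/n = 0.500000

Simpson's rule: (h/3)[f(x₀) + 4f(x₁) + 2f(x₂) + ... + f(xₙ)]

x_0 = 0.5000, f(x_0) = 4.000000, coefficient = 1
x_1 = 1.0000, f(x_1) = 5.000000, coefficient = 4
x_2 = 1.5000, f(x_2) = 6.000000, coefficient = 2
x_3 = 2.0000, f(x_3) = 7.000000, coefficient = 4
x_4 = 2.5000, f(x_4) = 8.000000, coefficient = 2
x_5 = 3.0000, f(x_5) = 9.000000, coefficient = 4
x_6 = 3.5000, f(x_6) = 10.000000, coefficient = 1

I ≈ (0.500000/3) × 126.000000 = 21.000000
Exact value: 21.000000
Error: 0.000000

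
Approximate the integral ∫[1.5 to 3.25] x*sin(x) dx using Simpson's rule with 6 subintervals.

f(x) = x*sin(x)
a = 1.5, b = 3.25, n = 6
h = (b - a)/n = 0.291667

Simpson's rule: (h/3)[f(x₀) + 4f(x₁) + 2f(x₂) + ... + f(xₙ)]

x_0 = 1.5000, f(x_0) = 1.496242, coefficient = 1
x_1 = 1.7917, f(x_1) = 1.748142, coefficient = 4
x_2 = 2.0833, f(x_2) = 1.815632, coefficient = 2
x_3 = 2.3750, f(x_3) = 1.647502, coefficient = 4
x_4 = 2.6667, f(x_4) = 1.219394, coefficient = 2
x_5 = 2.9583, f(x_5) = 0.539113, coefficient = 4
x_6 = 3.2500, f(x_6) = -0.351634, coefficient = 1

I ≈ (0.291667/3) × 22.953685 = 2.231608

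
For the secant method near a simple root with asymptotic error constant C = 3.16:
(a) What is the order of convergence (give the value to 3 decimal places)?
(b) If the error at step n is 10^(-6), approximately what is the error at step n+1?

(a) Secant method has superlinear convergence with order φ = (1+√5)/2 ≈ 1.618.
    This means |e_{n+1}| ≈ C|e_n|^1.618.

(b) With |e_n| = 10^(-6) and C = 3.16:
    |e_{n+1}| ≈ 3.16 × (10^(-6))^1.618 = 3.16 × 10^(-9.71)

(a) ≈ 1.618 (golden ratio); (b) |e_{n+1}| ≈ 6.187e-10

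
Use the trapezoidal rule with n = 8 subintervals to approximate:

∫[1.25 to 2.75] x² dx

f(x) = x²
a = 1.25, b = 2.75, n = 8
h = (b - a)/n = 0.187500

Trapezoidal rule: (h/2)[f(x₀) + 2f(x₁) + 2f(x₂) + ... + f(xₙ)]

x_0 = 1.2500, f(x_0) = 1.562500, coefficient = 1
x_1 = 1.4375, f(x_1) = 2.066406, coefficient = 2
x_2 = 1.6250, f(x_2) = 2.640625, coefficient = 2
x_3 = 1.8125, f(x_3) = 3.285156, coefficient = 2
x_4 = 2.0000, f(x_4) = 4.000000, coefficient = 2
x_5 = 2.1875, f(x_5) = 4.785156, coefficient = 2
x_6 = 2.3750, f(x_6) = 5.640625, coefficient = 2
x_7 = 2.5625, f(x_7) = 6.566406, coefficient = 2
x_8 = 2.7500, f(x_8) = 7.562500, coefficient = 1

I ≈ (0.187500/2) × 67.093750 = 6.290039
Exact value: 6.281250
Error: 0.008789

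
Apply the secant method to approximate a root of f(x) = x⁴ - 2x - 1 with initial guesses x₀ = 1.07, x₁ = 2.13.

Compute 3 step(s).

f(x) = x⁴ - 2x - 1
x₀ = 1.07, x₁ = 2.13

Secant formula: x_{n+1} = x_n - f(x_n)(x_n - x_{n-1})/(f(x_n) - f(x_{n-1}))

Iteration 1:
  f(1.070000) = -1.829204
  f(2.130000) = 15.323462
  x_2 = 2.130000 - 15.323462×(2.130000 - 1.070000)/(15.323462 - (-1.829204))
       = 1.183041
Iteration 2:
  f(2.130000) = 15.323462
  f(1.183041) = -1.407241
  x_3 = 1.183041 - (-1.407241)×(1.183041 - 2.130000)/(-1.407241 - 15.323462)
       = 1.262691
Iteration 3:
  f(1.183041) = -1.407241
  f(1.262691) = -0.983307
  x_4 = 1.262691 - (-0.983307)×(1.262691 - 1.183041)/(-0.983307 - (-1.407241))
       = 1.447438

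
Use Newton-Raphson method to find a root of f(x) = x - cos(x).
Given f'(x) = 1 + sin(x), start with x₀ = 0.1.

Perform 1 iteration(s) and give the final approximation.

f(x) = x - cos(x)
f'(x) = 1 + sin(x)
x₀ = 0.1

Newton-Raphson formula: x_{n+1} = x_n - f(x_n)/f'(x_n)

Iteration 1:
  f(0.100000) = -0.895004
  f'(0.100000) = 1.099833
  x_1 = 0.100000 - (-0.895004)/1.099833 = 0.913763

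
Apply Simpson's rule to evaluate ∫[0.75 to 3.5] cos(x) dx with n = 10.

f(x) = cos(x)
a = 0.75, b = 3.5, n = 10
h = (b - a)/n = 0.275000

Simpson's rule: (h/3)[f(x₀) + 4f(x₁) + 2f(x₂) + ... + f(xₙ)]

x_0 = 0.7500, f(x_0) = 0.731689, coefficient = 1
x_1 = 1.0250, f(x_1) = 0.519099, coefficient = 4
x_2 = 1.3000, f(x_2) = 0.267499, coefficient = 2
x_3 = 1.5750, f(x_3) = -0.004204, coefficient = 4
x_4 = 1.8500, f(x_4) = -0.275590, coefficient = 2
x_5 = 2.1250, f(x_5) = -0.526266, coefficient = 4
x_6 = 2.4000, f(x_6) = -0.737394, coefficient = 2
x_7 = 2.6750, f(x_7) = -0.893106, coefficient = 4
x_8 = 2.9500, f(x_8) = -0.981702, coefficient = 2
x_9 = 3.2250, f(x_9) = -0.996524, coefficient = 4
x_10 = 3.5000, f(x_10) = -0.936457, coefficient = 1

I ≈ (0.275000/3) × -11.263146 = -1.032455
Exact value: -1.032422
Error: 0.000033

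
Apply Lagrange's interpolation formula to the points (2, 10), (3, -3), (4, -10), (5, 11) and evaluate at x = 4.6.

Lagrange interpolation formula:
P(x) = Σ yᵢ × Lᵢ(x)
where Lᵢ(x) = Π_{j≠i} (x - xⱼ)/(xᵢ - xⱼ)

L_0(4.6) = (4.6 - 3)/(2 - 3) × (4.6 - 4)/(2 - 4) × (4.6 - 5)/(2 - 5) = 0.064000
L_1(4.6) = (4.6 - 2)/(3 - 2) × (4.6 - 4)/(3 - 4) × (4.6 - 5)/(3 - 5) = -0.312000
L_2(4.6) = (4.6 - 2)/(4 - 2) × (4.6 - 3)/(4 - 3) × (4.6 - 5)/(4 - 5) = 0.832000
L_3(4.6) = (4.6 - 2)/(5 - 2) × (4.6 - 3)/(5 - 3) × (4.6 - 4)/(5 - 4) = 0.416000

P(4.6) = 10×L_0(4.6) + (-3)×L_1(4.6) + (-10)×L_2(4.6) + 11×L_3(4.6)
P(4.6) = -2.168000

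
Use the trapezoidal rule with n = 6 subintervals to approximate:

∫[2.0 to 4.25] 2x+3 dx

f(x) = 2x+3
a = 2.0, b = 4.25, n = 6
h = (b - a)/n = 0.375000

Trapezoidal rule: (h/2)[f(x₀) + 2f(x₁) + 2f(x₂) + ... + f(xₙ)]

x_0 = 2.0000, f(x_0) = 7.000000, coefficient = 1
x_1 = 2.3750, f(x_1) = 7.750000, coefficient = 2
x_2 = 2.7500, f(x_2) = 8.500000, coefficient = 2
x_3 = 3.1250, f(x_3) = 9.250000, coefficient = 2
x_4 = 3.5000, f(x_4) = 10.000000, coefficient = 2
x_5 = 3.8750, f(x_5) = 10.750000, coefficient = 2
x_6 = 4.2500, f(x_6) = 11.500000, coefficient = 1

I ≈ (0.375000/2) × 111.000000 = 20.812500
Exact value: 20.812500
Error: 0.000000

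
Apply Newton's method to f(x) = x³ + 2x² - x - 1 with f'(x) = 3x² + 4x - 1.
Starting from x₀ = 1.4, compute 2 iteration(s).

f(x) = x³ + 2x² - x - 1
f'(x) = 3x² + 4x - 1
x₀ = 1.4

Newton-Raphson formula: x_{n+1} = x_n - f(x_n)/f'(x_n)

Iteration 1:
  f(1.400000) = 4.264000
  f'(1.400000) = 10.480000
  x_1 = 1.400000 - 4.264000/10.480000 = 0.993130
Iteration 2:
  f(0.993130) = 0.959014
  f'(0.993130) = 5.931439
  x_2 = 0.993130 - 0.959014/5.931439 = 0.831447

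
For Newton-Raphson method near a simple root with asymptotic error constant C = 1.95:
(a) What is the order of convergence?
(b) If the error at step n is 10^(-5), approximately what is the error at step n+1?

(a) Newton-Raphson has quadratic (order 2) convergence near simple roots.
    This means |e_{n+1}| ≈ C|e_n|².

(b) With |e_n| = 10^(-5) and C = 1.95:
    |e_{n+1}| ≈ 1.95 × (10^(-5))² = 1.95 × 10^(-10)

(a) 2 (quadratic); (b) |e_{n+1}| ≈ 1.950e-10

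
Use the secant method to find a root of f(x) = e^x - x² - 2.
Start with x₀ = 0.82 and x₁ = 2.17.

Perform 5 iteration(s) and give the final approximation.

f(x) = e^x - x² - 2
x₀ = 0.82, x₁ = 2.17

Secant formula: x_{n+1} = x_n - f(x_n)(x_n - x_{n-1})/(f(x_n) - f(x_{n-1}))

Iteration 1:
  f(0.820000) = -0.401900
  f(2.170000) = 2.049384
  x_2 = 2.170000 - 2.049384×(2.170000 - 0.820000)/(2.049384 - (-0.401900))
       = 1.041339
Iteration 2:
  f(2.170000) = 2.049384
  f(1.041339) = -0.251379
  x_3 = 1.041339 - (-0.251379)×(1.041339 - 2.170000)/(-0.251379 - 2.049384)
       = 1.164655
Iteration 3:
  f(1.041339) = -0.251379
  f(1.164655) = -0.151604
  x_4 = 1.164655 - (-0.151604)×(1.164655 - 1.041339)/(-0.151604 - (-0.251379))
       = 1.352029
Iteration 4:
  f(1.164655) = -0.151604
  f(1.352029) = 0.037278
  x_5 = 1.352029 - 0.037278×(1.352029 - 1.164655)/(0.037278 - (-0.151604))
       = 1.315049
Iteration 5:
  f(1.352029) = 0.037278
  f(1.315049) = -0.004421
  x_6 = 1.315049 - (-0.004421)×(1.315049 - 1.352029)/(-0.004421 - 0.037278)
       = 1.318969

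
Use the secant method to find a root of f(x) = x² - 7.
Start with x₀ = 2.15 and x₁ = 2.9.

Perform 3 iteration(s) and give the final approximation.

f(x) = x² - 7
x₀ = 2.15, x₁ = 2.9

Secant formula: x_{n+1} = x_n - f(x_n)(x_n - x_{n-1})/(f(x_n) - f(x_{n-1}))

Iteration 1:
  f(2.150000) = -2.377500
  f(2.900000) = 1.410000
  x_2 = 2.900000 - 1.410000×(2.900000 - 2.150000)/(1.410000 - (-2.377500))
       = 2.620792
Iteration 2:
  f(2.900000) = 1.410000
  f(2.620792) = -0.131449
  x_3 = 2.620792 - (-0.131449)×(2.620792 - 2.900000)/(-0.131449 - 1.410000)
       = 2.644602
Iteration 3:
  f(2.620792) = -0.131449
  f(2.644602) = -0.006081
  x_4 = 2.644602 - (-0.006081)×(2.644602 - 2.620792)/(-0.006081 - (-0.131449))
       = 2.645757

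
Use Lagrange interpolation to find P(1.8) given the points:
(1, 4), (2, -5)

Lagrange interpolation formula:
P(x) = Σ yᵢ × Lᵢ(x)
where Lᵢ(x) = Π_{j≠i} (x - xⱼ)/(xᵢ - xⱼ)

L_0(1.8) = (1.8 - 2)/(1 - 2) = 0.200000
L_1(1.8) = (1.8 - 1)/(2 - 1) = 0.800000

P(1.8) = 4×L_0(1.8) + (-5)×L_1(1.8)
P(1.8) = -3.200000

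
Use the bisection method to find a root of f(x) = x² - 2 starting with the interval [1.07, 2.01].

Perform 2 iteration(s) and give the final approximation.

f(x) = x² - 2
Initial interval: [1.07, 2.01]

Iteration 1:
  c_1 = (1.070000 + 2.010000)/2 = 1.540000
  f(c_1) = f(1.540000) = 0.371600
  f(a) × f(c) < 0, new interval: [1.070000, 1.540000]
Iteration 2:
  c_2 = (1.070000 + 1.540000)/2 = 1.305000
  f(c_2) = f(1.305000) = -0.296975
  f(a) × f(c) ≥ 0, new interval: [1.305000, 1.540000]

After 2 iteration(s), the approximation is c_2 = 1.305000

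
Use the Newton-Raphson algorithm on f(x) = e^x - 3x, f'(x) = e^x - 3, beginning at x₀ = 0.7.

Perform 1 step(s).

f(x) = e^x - 3x
f'(x) = e^x - 3
x₀ = 0.7

Newton-Raphson formula: x_{n+1} = x_n - f(x_n)/f'(x_n)

Iteration 1:
  f(0.700000) = -0.086247
  f'(0.700000) = -0.986247
  x_1 = 0.700000 - (-0.086247)/(-0.986247) = 0.612550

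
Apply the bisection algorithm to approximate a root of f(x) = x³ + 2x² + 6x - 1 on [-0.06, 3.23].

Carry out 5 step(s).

f(x) = x³ + 2x² + 6x - 1
Initial interval: [-0.06, 3.23]

Iteration 1:
  c_1 = (-0.060000 + 3.230000)/2 = 1.585000
  f(c_1) = f(1.585000) = 17.516327
  f(a) × f(c) < 0, new interval: [-0.060000, 1.585000]
Iteration 2:
  c_2 = (-0.060000 + 1.585000)/2 = 0.762500
  f(c_2) = f(0.762500) = 5.181135
  f(a) × f(c) < 0, new interval: [-0.060000, 0.762500]
Iteration 3:
  c_3 = (-0.060000 + 0.762500)/2 = 0.351250
  f(c_3) = f(0.351250) = 1.397589
  f(a) × f(c) < 0, new interval: [-0.060000, 0.351250]
Iteration 4:
  c_4 = (-0.060000 + 0.351250)/2 = 0.145625
  f(c_4) = f(0.145625) = -0.080749
  f(a) × f(c) ≥ 0, new interval: [0.145625, 0.351250]
Iteration 5:
  c_5 = (0.145625 + 0.351250)/2 = 0.248437
  f(c_5) = f(0.248437) = 0.629401
  f(a) × f(c) < 0, new interval: [0.145625, 0.248437]

After 5 iteration(s), the approximation is c_5 = 0.248437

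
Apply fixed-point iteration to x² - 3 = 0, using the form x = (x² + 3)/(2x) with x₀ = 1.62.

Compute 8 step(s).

Equation: x² - 3 = 0
Fixed-point form: x = (x² + 3)/(2x)
x₀ = 1.62

x_1 = g(1.620000) = 1.735926
x_2 = g(1.735926) = 1.732055
x_3 = g(1.732055) = 1.732051
x_4 = g(1.732051) = 1.732051
x_5 = g(1.732051) = 1.732051
x_6 = g(1.732051) = 1.732051
x_7 = g(1.732051) = 1.732051
x_8 = g(1.732051) = 1.732051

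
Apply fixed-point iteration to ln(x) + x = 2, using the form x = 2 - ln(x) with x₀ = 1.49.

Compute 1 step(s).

Equation: ln(x) + x = 2
Fixed-point form: x = 2 - ln(x)
x₀ = 1.49

x_1 = g(1.490000) = 1.601224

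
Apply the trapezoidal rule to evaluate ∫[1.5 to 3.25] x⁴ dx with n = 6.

f(x) = x⁴
a = 1.5, b = 3.25, n = 6
h = (b - a)/n = 0.291667

Trapezoidal rule: (h/2)[f(x₀) + 2f(x₁) + 2f(x₂) + ... + f(xₙ)]

x_0 = 1.5000, f(x_0) = 5.062500, coefficient = 1
x_1 = 1.7917, f(x_1) = 10.304546, coefficient = 2
x_2 = 2.0833, f(x_2) = 18.838011, coefficient = 2
x_3 = 2.3750, f(x_3) = 31.816650, coefficient = 2
x_4 = 2.6667, f(x_4) = 50.567901, coefficient = 2
x_5 = 2.9583, f(x_5) = 76.592885, coefficient = 2
x_6 = 3.2500, f(x_6) = 111.566406, coefficient = 1

I ≈ (0.291667/2) × 492.868893 = 71.876714
Exact value: 70.999414
Error: 0.877300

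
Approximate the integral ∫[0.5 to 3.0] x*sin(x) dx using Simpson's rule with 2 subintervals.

f(x) = x*sin(x)
a = 0.5, b = 3.0, n = 2
h = (b - a)/n = 1.250000

Simpson's rule: (h/3)[f(x₀) + 4f(x₁) + 2f(x₂) + ... + f(xₙ)]

x_0 = 0.5000, f(x_0) = 0.239713, coefficient = 1
x_1 = 1.7500, f(x_1) = 1.721975, coefficient = 4
x_2 = 3.0000, f(x_2) = 0.423360, coefficient = 1

I ≈ (1.250000/3) × 7.550974 = 3.146239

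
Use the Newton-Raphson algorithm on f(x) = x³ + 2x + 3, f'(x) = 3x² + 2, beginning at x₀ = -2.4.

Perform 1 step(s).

f(x) = x³ + 2x + 3
f'(x) = 3x² + 2
x₀ = -2.4

Newton-Raphson formula: x_{n+1} = x_n - f(x_n)/f'(x_n)

Iteration 1:
  f(-2.400000) = -15.624000
  f'(-2.400000) = 19.280000
  x_1 = -2.400000 - (-15.624000)/19.280000 = -1.589627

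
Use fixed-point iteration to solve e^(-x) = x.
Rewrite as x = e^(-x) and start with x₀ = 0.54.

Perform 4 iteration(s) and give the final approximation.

Equation: e^(-x) = x
Fixed-point form: x = e^(-x)
x₀ = 0.54

x_1 = g(0.540000) = 0.582748
x_2 = g(0.582748) = 0.558362
x_3 = g(0.558362) = 0.572146
x_4 = g(0.572146) = 0.564313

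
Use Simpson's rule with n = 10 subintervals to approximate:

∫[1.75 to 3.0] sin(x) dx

f(x) = sin(x)
a = 1.75, b = 3.0, n = 10
h = (b - a)/n = 0.125000

Simpson's rule: (h/3)[f(x₀) + 4f(x₁) + 2f(x₂) + ... + f(xₙ)]

x_0 = 1.7500, f(x_0) = 0.983986, coefficient = 1
x_1 = 1.8750, f(x_1) = 0.954086, coefficient = 4
x_2 = 2.0000, f(x_2) = 0.909297, coefficient = 2
x_3 = 2.1250, f(x_3) = 0.850320, coefficient = 4
x_4 = 2.2500, f(x_4) = 0.778073, coefficient = 2
x_5 = 2.3750, f(x_5) = 0.693685, coefficient = 4
x_6 = 2.5000, f(x_6) = 0.598472, coefficient = 2
x_7 = 2.6250, f(x_7) = 0.493920, coefficient = 4
x_8 = 2.7500, f(x_8) = 0.381661, coefficient = 2
x_9 = 2.8750, f(x_9) = 0.263446, coefficient = 4
x_10 = 3.0000, f(x_10) = 0.141120, coefficient = 1

I ≈ (0.125000/3) × 19.481941 = 0.811748
Exact value: 0.811746
Error: 0.000001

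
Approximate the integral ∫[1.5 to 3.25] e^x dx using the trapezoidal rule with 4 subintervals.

f(x) = e^x
a = 1.5, b = 3.25, n = 4
h = (b - a)/n = 0.437500

Trapezoidal rule: (h/2)[f(x₀) + 2f(x₁) + 2f(x₂) + ... + f(xₙ)]

x_0 = 1.5000, f(x_0) = 4.481689, coefficient = 1
x_1 = 1.9375, f(x_1) = 6.941376, coefficient = 2
x_2 = 2.3750, f(x_2) = 10.751013, coefficient = 2
x_3 = 2.8125, f(x_3) = 16.651495, coefficient = 2
x_4 = 3.2500, f(x_4) = 25.790340, coefficient = 1

I ≈ (0.437500/2) × 98.959797 = 21.647456
Exact value: 21.308651
Error: 0.338805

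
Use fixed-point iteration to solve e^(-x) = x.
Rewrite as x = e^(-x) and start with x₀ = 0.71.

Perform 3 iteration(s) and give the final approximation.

Equation: e^(-x) = x
Fixed-point form: x = e^(-x)
x₀ = 0.71

x_1 = g(0.710000) = 0.491644
x_2 = g(0.491644) = 0.611620
x_3 = g(0.611620) = 0.542471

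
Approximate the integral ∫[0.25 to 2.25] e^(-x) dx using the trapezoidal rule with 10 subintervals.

f(x) = e^(-x)
a = 0.25, b = 2.25, n = 10
h = (b - a)/n = 0.200000

Trapezoidal rule: (h/2)[f(x₀) + 2f(x₁) + 2f(x₂) + ... + f(xₙ)]

x_0 = 0.2500, f(x_0) = 0.778801, coefficient = 1
x_1 = 0.4500, f(x_1) = 0.637628, coefficient = 2
x_2 = 0.6500, f(x_2) = 0.522046, coefficient = 2
x_3 = 0.8500, f(x_3) = 0.427415, coefficient = 2
x_4 = 1.0500, f(x_4) = 0.349938, coefficient = 2
x_5 = 1.2500, f(x_5) = 0.286505, coefficient = 2
x_6 = 1.4500, f(x_6) = 0.234570, coefficient = 2
x_7 = 1.6500, f(x_7) = 0.192050, coefficient = 2
x_8 = 1.8500, f(x_8) = 0.157237, coefficient = 2
x_9 = 2.0500, f(x_9) = 0.128735, coefficient = 2
x_10 = 2.2500, f(x_10) = 0.105399, coefficient = 1

I ≈ (0.200000/2) × 6.756447 = 0.675645
Exact value: 0.673402
Error: 0.002243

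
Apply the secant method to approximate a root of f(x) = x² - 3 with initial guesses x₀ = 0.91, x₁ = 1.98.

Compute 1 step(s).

f(x) = x² - 3
x₀ = 0.91, x₁ = 1.98

Secant formula: x_{n+1} = x_n - f(x_n)(x_n - x_{n-1})/(f(x_n) - f(x_{n-1}))

Iteration 1:
  f(0.910000) = -2.171900
  f(1.980000) = 0.920400
  x_2 = 1.980000 - 0.920400×(1.980000 - 0.910000)/(0.920400 - (-2.171900))
       = 1.661522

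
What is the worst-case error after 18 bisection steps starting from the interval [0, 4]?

Bisection error bound: |error| ≤ (b-a)/2^n
|error| ≤ (4 - 0)/2^18 = 4/2^18
|error| ≤ 0.0000152588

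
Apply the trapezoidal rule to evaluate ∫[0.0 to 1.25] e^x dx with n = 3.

f(x) = e^x
a = 0.0, b = 1.25, n = 3
h = (b - a)/n = 0.416667

Trapezoidal rule: (h/2)[f(x₀) + 2f(x₁) + 2f(x₂) + ... + f(xₙ)]

x_0 = 0.0000, f(x_0) = 1.000000, coefficient = 1
x_1 = 0.4167, f(x_1) = 1.516897, coefficient = 2
x_2 = 0.8333, f(x_2) = 2.300976, coefficient = 2
x_3 = 1.2500, f(x_3) = 3.490343, coefficient = 1

I ≈ (0.416667/2) × 12.126088 = 2.526268
Exact value: 2.490343
Error: 0.035925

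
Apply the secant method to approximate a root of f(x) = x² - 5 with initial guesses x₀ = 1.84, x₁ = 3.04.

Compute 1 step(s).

f(x) = x² - 5
x₀ = 1.84, x₁ = 3.04

Secant formula: x_{n+1} = x_n - f(x_n)(x_n - x_{n-1})/(f(x_n) - f(x_{n-1}))

Iteration 1:
  f(1.840000) = -1.614400
  f(3.040000) = 4.241600
  x_2 = 3.040000 - 4.241600×(3.040000 - 1.840000)/(4.241600 - (-1.614400))
       = 2.170820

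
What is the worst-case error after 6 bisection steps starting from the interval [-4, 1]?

Bisection error bound: |error| ≤ (b-a)/2^n
|error| ≤ (1 - (-4))/2^6 = 5/2^6
|error| ≤ 0.0781250000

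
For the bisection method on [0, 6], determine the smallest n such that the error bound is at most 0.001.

We need (b-a)/2^n ≤ 0.001
(6 - 0)/2^n ≤ 0.001
6/2^n ≤ 0.001
2^n ≥ 6000
n ≥ log₂(6000) = 12.55
n ≥ 13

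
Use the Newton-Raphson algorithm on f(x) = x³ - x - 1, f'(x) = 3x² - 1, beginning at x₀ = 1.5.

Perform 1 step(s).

f(x) = x³ - x - 1
f'(x) = 3x² - 1
x₀ = 1.5

Newton-Raphson formula: x_{n+1} = x_n - f(x_n)/f'(x_n)

Iteration 1:
  f(1.500000) = 0.875000
  f'(1.500000) = 5.750000
  x_1 = 1.500000 - 0.875000/5.750000 = 1.347826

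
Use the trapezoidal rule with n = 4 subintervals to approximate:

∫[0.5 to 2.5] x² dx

f(x) = x²
a = 0.5, b = 2.5, n = 4
h = (b - a)/n = 0.500000

Trapezoidal rule: (h/2)[f(x₀) + 2f(x₁) + 2f(x₂) + ... + f(xₙ)]

x_0 = 0.5000, f(x_0) = 0.250000, coefficient = 1
x_1 = 1.0000, f(x_1) = 1.000000, coefficient = 2
x_2 = 1.5000, f(x_2) = 2.250000, coefficient = 2
x_3 = 2.0000, f(x_3) = 4.000000, coefficient = 2
x_4 = 2.5000, f(x_4) = 6.250000, coefficient = 1

I ≈ (0.500000/2) × 21.000000 = 5.250000
Exact value: 5.166667
Error: 0.083333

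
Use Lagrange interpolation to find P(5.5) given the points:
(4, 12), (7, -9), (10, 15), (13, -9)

Lagrange interpolation formula:
P(x) = Σ yᵢ × Lᵢ(x)
where Lᵢ(x) = Π_{j≠i} (x - xⱼ)/(xᵢ - xⱼ)

L_0(5.5) = (5.5 - 7)/(4 - 7) × (5.5 - 10)/(4 - 10) × (5.5 - 13)/(4 - 13) = 0.312500
L_1(5.5) = (5.5 - 4)/(7 - 4) × (5.5 - 10)/(7 - 10) × (5.5 - 13)/(7 - 13) = 0.937500
L_2(5.5) = (5.5 - 4)/(10 - 4) × (5.5 - 7)/(10 - 7) × (5.5 - 13)/(10 - 13) = -0.312500
L_3(5.5) = (5.5 - 4)/(13 - 4) × (5.5 - 7)/(13 - 7) × (5.5 - 10)/(13 - 10) = 0.062500

P(5.5) = 12×L_0(5.5) + (-9)×L_1(5.5) + 15×L_2(5.5) + (-9)×L_3(5.5)
P(5.5) = -9.937500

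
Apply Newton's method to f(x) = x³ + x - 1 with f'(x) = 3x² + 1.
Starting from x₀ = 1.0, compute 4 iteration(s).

f(x) = x³ + x - 1
f'(x) = 3x² + 1
x₀ = 1.0

Newton-Raphson formula: x_{n+1} = x_n - f(x_n)/f'(x_n)

Iteration 1:
  f(1.000000) = 1.000000
  f'(1.000000) = 4.000000
  x_1 = 1.000000 - 1.000000/4.000000 = 0.750000
Iteration 2:
  f(0.750000) = 0.171875
  f'(0.750000) = 2.687500
  x_2 = 0.750000 - 0.171875/2.687500 = 0.686047
Iteration 3:
  f(0.686047) = 0.008941
  f'(0.686047) = 2.411979
  x_3 = 0.686047 - 0.008941/2.411979 = 0.682340
Iteration 4:
  f(0.682340) = 0.000028
  f'(0.682340) = 2.396762
  x_4 = 0.682340 - 0.000028/2.396762 = 0.682328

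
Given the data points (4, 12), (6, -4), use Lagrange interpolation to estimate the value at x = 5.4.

Lagrange interpolation formula:
P(x) = Σ yᵢ × Lᵢ(x)
where Lᵢ(x) = Π_{j≠i} (x - xⱼ)/(xᵢ - xⱼ)

L_0(5.4) = (5.4 - 6)/(4 - 6) = 0.300000
L_1(5.4) = (5.4 - 4)/(6 - 4) = 0.700000

P(5.4) = 12×L_0(5.4) + (-4)×L_1(5.4)
P(5.4) = 0.800000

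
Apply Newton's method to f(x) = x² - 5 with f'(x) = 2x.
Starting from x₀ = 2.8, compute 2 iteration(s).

f(x) = x² - 5
f'(x) = 2x
x₀ = 2.8

Newton-Raphson formula: x_{n+1} = x_n - f(x_n)/f'(x_n)

Iteration 1:
  f(2.800000) = 2.840000
  f'(2.800000) = 5.600000
  x_1 = 2.800000 - 2.840000/5.600000 = 2.292857
Iteration 2:
  f(2.292857) = 0.257194
  f'(2.292857) = 4.585714
  x_2 = 2.292857 - 0.257194/4.585714 = 2.236771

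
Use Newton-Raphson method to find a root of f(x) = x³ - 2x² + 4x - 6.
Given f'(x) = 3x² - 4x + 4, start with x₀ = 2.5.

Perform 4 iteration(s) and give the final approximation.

f(x) = x³ - 2x² + 4x - 6
f'(x) = 3x² - 4x + 4
x₀ = 2.5

Newton-Raphson formula: x_{n+1} = x_n - f(x_n)/f'(x_n)

Iteration 1:
  f(2.500000) = 7.125000
  f'(2.500000) = 12.750000
  x_1 = 2.500000 - 7.125000/12.750000 = 1.941176
Iteration 2:
  f(1.941176) = 1.543049
  f'(1.941176) = 7.539792
  x_2 = 1.941176 - 1.543049/7.539792 = 1.736522
Iteration 3:
  f(1.736522) = 0.151570
  f'(1.736522) = 6.100441
  x_3 = 1.736522 - 0.151570/6.100441 = 1.711677
Iteration 4:
  f(1.711677) = 0.001966
  f'(1.711677) = 5.942804
  x_4 = 1.711677 - 0.001966/5.942804 = 1.711346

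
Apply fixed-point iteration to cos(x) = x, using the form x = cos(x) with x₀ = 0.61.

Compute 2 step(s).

Equation: cos(x) = x
Fixed-point form: x = cos(x)
x₀ = 0.61

x_1 = g(0.610000) = 0.819648
x_2 = g(0.819648) = 0.682479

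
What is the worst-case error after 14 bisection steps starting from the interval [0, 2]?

Bisection error bound: |error| ≤ (b-a)/2^n
|error| ≤ (2 - 0)/2^14 = 2/2^14
|error| ≤ 0.0001220703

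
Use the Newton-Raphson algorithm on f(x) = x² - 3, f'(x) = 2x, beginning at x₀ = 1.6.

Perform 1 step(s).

f(x) = x² - 3
f'(x) = 2x
x₀ = 1.6

Newton-Raphson formula: x_{n+1} = x_n - f(x_n)/f'(x_n)

Iteration 1:
  f(1.600000) = -0.440000
  f'(1.600000) = 3.200000
  x_1 = 1.600000 - (-0.440000)/3.200000 = 1.737500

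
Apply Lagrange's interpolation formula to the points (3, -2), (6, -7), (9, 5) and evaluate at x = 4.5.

Lagrange interpolation formula:
P(x) = Σ yᵢ × Lᵢ(x)
where Lᵢ(x) = Π_{j≠i} (x - xⱼ)/(xᵢ - xⱼ)

L_0(4.5) = (4.5 - 6)/(3 - 6) × (4.5 - 9)/(3 - 9) = 0.375000
L_1(4.5) = (4.5 - 3)/(6 - 3) × (4.5 - 9)/(6 - 9) = 0.750000
L_2(4.5) = (4.5 - 3)/(9 - 3) × (4.5 - 6)/(9 - 6) = -0.125000

P(4.5) = (-2)×L_0(4.5) + (-7)×L_1(4.5) + 5×L_2(4.5)
P(4.5) = -6.625000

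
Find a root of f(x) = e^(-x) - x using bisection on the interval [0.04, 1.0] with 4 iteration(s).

f(x) = e^(-x) - x
Initial interval: [0.04, 1.0]

Iteration 1:
  c_1 = (0.040000 + 1.000000)/2 = 0.520000
  f(c_1) = f(0.520000) = 0.074521
  f(a) × f(c) ≥ 0, new interval: [0.520000, 1.000000]
Iteration 2:
  c_2 = (0.520000 + 1.000000)/2 = 0.760000
  f(c_2) = f(0.760000) = -0.292334
  f(a) × f(c) < 0, new interval: [0.520000, 0.760000]
Iteration 3:
  c_3 = (0.520000 + 0.760000)/2 = 0.640000
  f(c_3) = f(0.640000) = -0.112708
  f(a) × f(c) < 0, new interval: [0.520000, 0.640000]
Iteration 4:
  c_4 = (0.520000 + 0.640000)/2 = 0.580000
  f(c_4) = f(0.580000) = -0.020102
  f(a) × f(c) < 0, new interval: [0.520000, 0.580000]

After 4 iteration(s), the approximation is c_4 = 0.580000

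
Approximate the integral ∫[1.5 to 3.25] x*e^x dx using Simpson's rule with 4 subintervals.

f(x) = x*e^x
a = 1.5, b = 3.25, n = 4
h = (b - a)/n = 0.437500

Simpson's rule: (h/3)[f(x₀) + 4f(x₁) + 2f(x₂) + ... + f(xₙ)]

x_0 = 1.5000, f(x_0) = 6.722534, coefficient = 1
x_1 = 1.9375, f(x_1) = 13.448916, coefficient = 4
x_2 = 2.3750, f(x_2) = 25.533656, coefficient = 2
x_3 = 2.8125, f(x_3) = 46.832330, coefficient = 4
x_4 = 3.2500, f(x_4) = 83.818605, coefficient = 1

I ≈ (0.437500/3) × 382.733432 = 55.815292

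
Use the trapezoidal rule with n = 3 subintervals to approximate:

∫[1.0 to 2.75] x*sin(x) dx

f(x) = x*sin(x)
a = 1.0, b = 2.75, n = 3
h = (b - a)/n = 0.583333

Trapezoidal rule: (h/2)[f(x₀) + 2f(x₁) + 2f(x₂) + ... + f(xₙ)]

x_0 = 1.0000, f(x_0) = 0.841471, coefficient = 1
x_1 = 1.5833, f(x_1) = 1.583209, coefficient = 2
x_2 = 2.1667, f(x_2) = 1.793264, coefficient = 2
x_3 = 2.7500, f(x_3) = 1.049568, coefficient = 1

I ≈ (0.583333/2) × 8.643985 = 2.521162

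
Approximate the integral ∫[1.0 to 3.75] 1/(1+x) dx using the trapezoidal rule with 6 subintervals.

f(x) = 1/(1+x)
a = 1.0, b = 3.75, n = 6
h = (b - a)/n = 0.458333

Trapezoidal rule: (h/2)[f(x₀) + 2f(x₁) + 2f(x₂) + ... + f(xₙ)]

x_0 = 1.0000, f(x_0) = 0.500000, coefficient = 1
x_1 = 1.4583, f(x_1) = 0.406780, coefficient = 2
x_2 = 1.9167, f(x_2) = 0.342857, coefficient = 2
x_3 = 2.3750, f(x_3) = 0.296296, coefficient = 2
x_4 = 2.8333, f(x_4) = 0.260870, coefficient = 2
x_5 = 3.2917, f(x_5) = 0.233010, coefficient = 2
x_6 = 3.7500, f(x_6) = 0.210526, coefficient = 1

I ≈ (0.458333/2) × 3.790151 = 0.868576
Exact value: 0.864997
Error: 0.003579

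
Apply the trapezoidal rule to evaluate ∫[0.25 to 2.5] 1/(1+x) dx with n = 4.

f(x) = 1/(1+x)
a = 0.25, b = 2.5, n = 4
h = (b - a)/n = 0.562500

Trapezoidal rule: (h/2)[f(x₀) + 2f(x₁) + 2f(x₂) + ... + f(xₙ)]

x_0 = 0.2500, f(x_0) = 0.800000, coefficient = 1
x_1 = 0.8125, f(x_1) = 0.551724, coefficient = 2
x_2 = 1.3750, f(x_2) = 0.421053, coefficient = 2
x_3 = 1.9375, f(x_3) = 0.340426, coefficient = 2
x_4 = 2.5000, f(x_4) = 0.285714, coefficient = 1

I ≈ (0.562500/2) × 3.712119 = 1.044033
Exact value: 1.029619
Error: 0.014414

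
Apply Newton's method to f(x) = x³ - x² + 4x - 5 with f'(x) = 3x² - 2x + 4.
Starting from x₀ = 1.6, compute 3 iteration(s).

f(x) = x³ - x² + 4x - 5
f'(x) = 3x² - 2x + 4
x₀ = 1.6

Newton-Raphson formula: x_{n+1} = x_n - f(x_n)/f'(x_n)

Iteration 1:
  f(1.600000) = 2.936000
  f'(1.600000) = 8.480000
  x_1 = 1.600000 - 2.936000/8.480000 = 1.253774
Iteration 2:
  f(1.253774) = 0.414013
  f'(1.253774) = 6.208297
  x_2 = 1.253774 - 0.414013/6.208297 = 1.187086
Iteration 3:
  f(1.187086) = 0.011983
  f'(1.187086) = 5.853350
  x_3 = 1.187086 - 0.011983/5.853350 = 1.185039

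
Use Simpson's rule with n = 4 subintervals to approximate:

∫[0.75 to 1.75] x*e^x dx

f(x) = x*e^x
a = 0.75, b = 1.75, n = 4
h = (b - a)/n = 0.250000

Simpson's rule: (h/3)[f(x₀) + 4f(x₁) + 2f(x₂) + ... + f(xₙ)]

x_0 = 0.7500, f(x_0) = 1.587750, coefficient = 1
x_1 = 1.0000, f(x_1) = 2.718282, coefficient = 4
x_2 = 1.2500, f(x_2) = 4.362929, coefficient = 2
x_3 = 1.5000, f(x_3) = 6.722534, coefficient = 4
x_4 = 1.7500, f(x_4) = 10.070555, coefficient = 1

I ≈ (0.250000/3) × 58.147424 = 4.845619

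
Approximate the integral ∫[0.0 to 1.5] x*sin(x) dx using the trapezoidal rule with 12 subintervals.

f(x) = x*sin(x)
a = 0.0, b = 1.5, n = 12
h = (b - a)/n = 0.125000

Trapezoidal rule: (h/2)[f(x₀) + 2f(x₁) + 2f(x₂) + ... + f(xₙ)]

x_0 = 0.0000, f(x_0) = 0.000000, coefficient = 1
x_1 = 0.1250, f(x_1) = 0.015584, coefficient = 2
x_2 = 0.2500, f(x_2) = 0.061851, coefficient = 2
x_3 = 0.3750, f(x_3) = 0.137352, coefficient = 2
x_4 = 0.5000, f(x_4) = 0.239713, coefficient = 2
x_5 = 0.6250, f(x_5) = 0.365686, coefficient = 2
x_6 = 0.7500, f(x_6) = 0.511229, coefficient = 2
x_7 = 0.8750, f(x_7) = 0.671601, coefficient = 2
x_8 = 1.0000, f(x_8) = 0.841471, coefficient = 2
x_9 = 1.1250, f(x_9) = 1.015051, coefficient = 2
x_10 = 1.2500, f(x_10) = 1.186231, coefficient = 2
x_11 = 1.3750, f(x_11) = 1.348728, coefficient = 2
x_12 = 1.5000, f(x_12) = 1.496242, coefficient = 1

I ≈ (0.125000/2) × 14.285235 = 0.892827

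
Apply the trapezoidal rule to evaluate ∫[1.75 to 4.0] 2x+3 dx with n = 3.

f(x) = 2x+3
a = 1.75, b = 4.0, n = 3
h = (b - a)/n = 0.750000

Trapezoidal rule: (h/2)[f(x₀) + 2f(x₁) + 2f(x₂) + ... + f(xₙ)]

x_0 = 1.7500, f(x_0) = 6.500000, coefficient = 1
x_1 = 2.5000, f(x_1) = 8.000000, coefficient = 2
x_2 = 3.2500, f(x_2) = 9.500000, coefficient = 2
x_3 = 4.0000, f(x_3) = 11.000000, coefficient = 1

I ≈ (0.750000/2) × 52.500000 = 19.687500
Exact value: 19.687500
Error: 0.000000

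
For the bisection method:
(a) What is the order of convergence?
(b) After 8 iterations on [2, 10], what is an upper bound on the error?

(a) Bisection has linear (order 1) convergence; the error is halved each step.

(b) Error bound = (b-a)/2^n = (10 - 2)/2^{8}
    = 8/2^{8}

(a) 1 (linear); (b) error ≤ 3.12e-02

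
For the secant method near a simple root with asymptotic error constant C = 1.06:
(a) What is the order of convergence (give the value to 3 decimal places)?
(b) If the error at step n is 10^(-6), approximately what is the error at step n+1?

(a) Secant method has superlinear convergence with order φ = (1+√5)/2 ≈ 1.618.
    This means |e_{n+1}| ≈ C|e_n|^1.618.

(b) With |e_n| = 10^(-6) and C = 1.06:
    |e_{n+1}| ≈ 1.06 × (10^(-6))^1.618 = 1.06 × 10^(-9.71)

(a) ≈ 1.618 (golden ratio); (b) |e_{n+1}| ≈ 2.075e-10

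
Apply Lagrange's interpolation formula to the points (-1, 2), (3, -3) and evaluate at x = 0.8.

Lagrange interpolation formula:
P(x) = Σ yᵢ × Lᵢ(x)
where Lᵢ(x) = Π_{j≠i} (x - xⱼ)/(xᵢ - xⱼ)

L_0(0.8) = (0.8 - 3)/(-1 - 3) = 0.550000
L_1(0.8) = (0.8 - (-1))/(3 - (-1)) = 0.450000

P(0.8) = 2×L_0(0.8) + (-3)×L_1(0.8)
P(0.8) = -0.250000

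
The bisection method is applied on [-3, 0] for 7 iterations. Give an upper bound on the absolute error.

Bisection error bound: |error| ≤ (b-a)/2^n
|error| ≤ (0 - (-3))/2^7 = 3/2^7
|error| ≤ 0.0234375000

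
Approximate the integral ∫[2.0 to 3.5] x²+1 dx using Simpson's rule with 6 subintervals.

f(x) = x²+1
a = 2.0, b = 3.5, n = 6
h = (b - a)/n = 0.250000

Simpson's rule: (h/3)[f(x₀) + 4f(x₁) + 2f(x₂) + ... + f(xₙ)]

x_0 = 2.0000, f(x_0) = 5.000000, coefficient = 1
x_1 = 2.2500, f(x_1) = 6.062500, coefficient = 4
x_2 = 2.5000, f(x_2) = 7.250000, coefficient = 2
x_3 = 2.7500, f(x_3) = 8.562500, coefficient = 4
x_4 = 3.0000, f(x_4) = 10.000000, coefficient = 2
x_5 = 3.2500, f(x_5) = 11.562500, coefficient = 4
x_6 = 3.5000, f(x_6) = 13.250000, coefficient = 1

I ≈ (0.250000/3) × 157.500000 = 13.125000
Exact value: 13.125000
Error: 0.000000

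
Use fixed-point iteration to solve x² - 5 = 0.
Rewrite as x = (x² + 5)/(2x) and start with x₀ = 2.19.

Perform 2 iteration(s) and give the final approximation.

Equation: x² - 5 = 0
Fixed-point form: x = (x² + 5)/(2x)
x₀ = 2.19

x_1 = g(2.190000) = 2.236553
x_2 = g(2.236553) = 2.236068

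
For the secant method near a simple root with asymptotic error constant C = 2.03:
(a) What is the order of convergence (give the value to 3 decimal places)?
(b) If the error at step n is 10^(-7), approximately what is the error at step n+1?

(a) Secant method has superlinear convergence with order φ = (1+√5)/2 ≈ 1.618.
    This means |e_{n+1}| ≈ C|e_n|^1.618.

(b) With |e_n| = 10^(-7) and C = 2.03:
    |e_{n+1}| ≈ 2.03 × (10^(-7))^1.618 = 2.03 × 10^(-11.33)

(a) ≈ 1.618 (golden ratio); (b) |e_{n+1}| ≈ 9.578e-12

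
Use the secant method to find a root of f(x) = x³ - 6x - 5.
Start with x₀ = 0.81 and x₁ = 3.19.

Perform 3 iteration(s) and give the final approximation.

f(x) = x³ - 6x - 5
x₀ = 0.81, x₁ = 3.19

Secant formula: x_{n+1} = x_n - f(x_n)(x_n - x_{n-1})/(f(x_n) - f(x_{n-1}))

Iteration 1:
  f(0.810000) = -9.328559
  f(3.190000) = 8.321759
  x_2 = 3.190000 - 8.321759×(3.190000 - 0.810000)/(8.321759 - (-9.328559))
       = 2.067879
Iteration 2:
  f(3.190000) = 8.321759
  f(2.067879) = -8.564766
  x_3 = 2.067879 - (-8.564766)×(2.067879 - 3.190000)/(-8.564766 - 8.321759)
       = 2.637014
Iteration 3:
  f(2.067879) = -8.564766
  f(2.637014) = -2.484708
  x_4 = 2.637014 - (-2.484708)×(2.637014 - 2.067879)/(-2.484708 - (-8.564766))
       = 2.869599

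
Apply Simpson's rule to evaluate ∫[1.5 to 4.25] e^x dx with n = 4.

f(x) = e^x
a = 1.5, b = 4.25, n = 4
h = (b - a)/n = 0.687500

Simpson's rule: (h/3)[f(x₀) + 4f(x₁) + 2f(x₂) + ... + f(xₙ)]

x_0 = 1.5000, f(x_0) = 4.481689, coefficient = 1
x_1 = 2.1875, f(x_1) = 8.912903, coefficient = 4
x_2 = 2.8750, f(x_2) = 17.725424, coefficient = 2
x_3 = 3.5625, f(x_3) = 35.251215, coefficient = 4
x_4 = 4.2500, f(x_4) = 70.105412, coefficient = 1

I ≈ (0.687500/3) × 286.694422 = 65.700805
Exact value: 65.623723
Error: 0.077082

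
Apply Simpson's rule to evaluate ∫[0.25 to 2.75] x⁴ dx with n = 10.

f(x) = x⁴
a = 0.25, b = 2.75, n = 10
h = (b - a)/n = 0.250000

Simpson's rule: (h/3)[f(x₀) + 4f(x₁) + 2f(x₂) + ... + f(xₙ)]

x_0 = 0.2500, f(x_0) = 0.003906, coefficient = 1
x_1 = 0.5000, f(x_1) = 0.062500, coefficient = 4
x_2 = 0.7500, f(x_2) = 0.316406, coefficient = 2
x_3 = 1.0000, f(x_3) = 1.000000, coefficient = 4
x_4 = 1.2500, f(x_4) = 2.441406, coefficient = 2
x_5 = 1.5000, f(x_5) = 5.062500, coefficient = 4
x_6 = 1.7500, f(x_6) = 9.378906, coefficient = 2
x_7 = 2.0000, f(x_7) = 16.000000, coefficient = 4
x_8 = 2.2500, f(x_8) = 25.628906, coefficient = 2
x_9 = 2.5000, f(x_9) = 39.062500, coefficient = 4
x_10 = 2.7500, f(x_10) = 57.191406, coefficient = 1

I ≈ (0.250000/3) × 377.476562 = 31.456380
Exact value: 31.455078
Error: 0.001302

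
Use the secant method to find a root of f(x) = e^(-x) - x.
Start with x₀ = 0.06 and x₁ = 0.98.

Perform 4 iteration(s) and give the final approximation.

f(x) = e^(-x) - x
x₀ = 0.06, x₁ = 0.98

Secant formula: x_{n+1} = x_n - f(x_n)(x_n - x_{n-1})/(f(x_n) - f(x_{n-1}))

Iteration 1:
  f(0.060000) = 0.881765
  f(0.980000) = -0.604689
  x_2 = 0.980000 - (-0.604689)×(0.980000 - 0.060000)/(-0.604689 - 0.881765)
       = 0.605744
Iteration 2:
  f(0.980000) = -0.604689
  f(0.605744) = -0.060076
  x_3 = 0.605744 - (-0.060076)×(0.605744 - 0.980000)/(-0.060076 - (-0.604689))
       = 0.564460
Iteration 3:
  f(0.605744) = -0.060076
  f(0.564460) = 0.004207
  x_4 = 0.564460 - 0.004207×(0.564460 - 0.605744)/(0.004207 - (-0.060076))
       = 0.567162
Iteration 4:
  f(0.564460) = 0.004207
  f(0.567162) = -0.000029
  x_5 = 0.567162 - (-0.000029)×(0.567162 - 0.564460)/(-0.000029 - 0.004207)
       = 0.567143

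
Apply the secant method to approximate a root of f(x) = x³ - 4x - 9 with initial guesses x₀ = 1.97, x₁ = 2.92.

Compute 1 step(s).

f(x) = x³ - 4x - 9
x₀ = 1.97, x₁ = 2.92

Secant formula: x_{n+1} = x_n - f(x_n)(x_n - x_{n-1})/(f(x_n) - f(x_{n-1}))

Iteration 1:
  f(1.970000) = -9.234627
  f(2.920000) = 4.217088
  x_2 = 2.920000 - 4.217088×(2.920000 - 1.970000)/(4.217088 - (-9.234627))
       = 2.622177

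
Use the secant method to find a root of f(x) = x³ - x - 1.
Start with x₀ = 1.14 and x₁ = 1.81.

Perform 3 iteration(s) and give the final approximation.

f(x) = x³ - x - 1
x₀ = 1.14, x₁ = 1.81

Secant formula: x_{n+1} = x_n - f(x_n)(x_n - x_{n-1})/(f(x_n) - f(x_{n-1}))

Iteration 1:
  f(1.140000) = -0.658456
  f(1.810000) = 3.119741
  x_2 = 1.810000 - 3.119741×(1.810000 - 1.140000)/(3.119741 - (-0.658456))
       = 1.256766
Iteration 2:
  f(1.810000) = 3.119741
  f(1.256766) = -0.271753
  x_3 = 1.256766 - (-0.271753)×(1.256766 - 1.810000)/(-0.271753 - 3.119741)
       = 1.301096
Iteration 3:
  f(1.256766) = -0.271753
  f(1.301096) = -0.098536
  x_4 = 1.301096 - (-0.098536)×(1.301096 - 1.256766)/(-0.098536 - (-0.271753))
       = 1.326313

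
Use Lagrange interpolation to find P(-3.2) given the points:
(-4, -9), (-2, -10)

Lagrange interpolation formula:
P(x) = Σ yᵢ × Lᵢ(x)
where Lᵢ(x) = Π_{j≠i} (x - xⱼ)/(xᵢ - xⱼ)

L_0(-3.2) = (-3.2 - (-2))/(-4 - (-2)) = 0.600000
L_1(-3.2) = (-3.2 - (-4))/(-2 - (-4)) = 0.400000

P(-3.2) = (-9)×L_0(-3.2) + (-10)×L_1(-3.2)
P(-3.2) = -9.400000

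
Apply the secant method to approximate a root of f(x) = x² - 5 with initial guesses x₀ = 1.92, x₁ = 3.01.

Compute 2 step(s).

f(x) = x² - 5
x₀ = 1.92, x₁ = 3.01

Secant formula: x_{n+1} = x_n - f(x_n)(x_n - x_{n-1})/(f(x_n) - f(x_{n-1}))

Iteration 1:
  f(1.920000) = -1.313600
  f(3.010000) = 4.060100
  x_2 = 3.010000 - 4.060100×(3.010000 - 1.920000)/(4.060100 - (-1.313600))
       = 2.186450
Iteration 2:
  f(3.010000) = 4.060100
  f(2.186450) = -0.219435
  x_3 = 2.186450 - (-0.219435)×(2.186450 - 3.010000)/(-0.219435 - 4.060100)
       = 2.228678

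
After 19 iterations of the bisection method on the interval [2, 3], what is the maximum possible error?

Bisection error bound: |error| ≤ (b-a)/2^n
|error| ≤ (3 - 2)/2^19 = 1/2^19
|error| ≤ 0.0000019073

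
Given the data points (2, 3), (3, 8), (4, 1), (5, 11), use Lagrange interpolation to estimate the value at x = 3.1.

Lagrange interpolation formula:
P(x) = Σ yᵢ × Lᵢ(x)
where Lᵢ(x) = Π_{j≠i} (x - xⱼ)/(xᵢ - xⱼ)

L_0(3.1) = (3.1 - 3)/(2 - 3) × (3.1 - 4)/(2 - 4) × (3.1 - 5)/(2 - 5) = -0.028500
L_1(3.1) = (3.1 - 2)/(3 - 2) × (3.1 - 4)/(3 - 4) × (3.1 - 5)/(3 - 5) = 0.940500
L_2(3.1) = (3.1 - 2)/(4 - 2) × (3.1 - 3)/(4 - 3) × (3.1 - 5)/(4 - 5) = 0.104500
L_3(3.1) = (3.1 - 2)/(5 - 2) × (3.1 - 3)/(5 - 3) × (3.1 - 4)/(5 - 4) = -0.016500

P(3.1) = 3×L_0(3.1) + 8×L_1(3.1) + 1×L_2(3.1) + 11×L_3(3.1)
P(3.1) = 7.361500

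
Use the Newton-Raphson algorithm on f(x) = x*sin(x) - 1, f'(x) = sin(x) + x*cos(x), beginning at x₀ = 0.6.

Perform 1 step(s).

f(x) = x*sin(x) - 1
f'(x) = sin(x) + x*cos(x)
x₀ = 0.6

Newton-Raphson formula: x_{n+1} = x_n - f(x_n)/f'(x_n)

Iteration 1:
  f(0.600000) = -0.661215
  f'(0.600000) = 1.059844
  x_1 = 0.600000 - (-0.661215)/1.059844 = 1.223879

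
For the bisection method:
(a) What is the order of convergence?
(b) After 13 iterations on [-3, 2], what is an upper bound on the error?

(a) Bisection has linear (order 1) convergence; the error is halved each step.

(b) Error bound = (b-a)/2^n = (2 - (-3))/2^{13}
    = 5/2^{13}

(a) 1 (linear); (b) error ≤ 6.10e-04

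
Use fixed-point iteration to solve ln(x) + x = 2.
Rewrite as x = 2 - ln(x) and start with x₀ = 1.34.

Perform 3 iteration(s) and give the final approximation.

Equation: ln(x) + x = 2
Fixed-point form: x = 2 - ln(x)
x₀ = 1.34

x_1 = g(1.340000) = 1.707330
x_2 = g(1.707330) = 1.465069
x_3 = g(1.465069) = 1.618098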